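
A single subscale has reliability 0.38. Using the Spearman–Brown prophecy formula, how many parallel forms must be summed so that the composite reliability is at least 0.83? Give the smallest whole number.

k ≥ ρ*(1−ρ₁)/(ρ₁(1−ρ*)) = 0.83·0.62 / (0.38·0.17) = 7.966.
Smallest integer k = 8.

8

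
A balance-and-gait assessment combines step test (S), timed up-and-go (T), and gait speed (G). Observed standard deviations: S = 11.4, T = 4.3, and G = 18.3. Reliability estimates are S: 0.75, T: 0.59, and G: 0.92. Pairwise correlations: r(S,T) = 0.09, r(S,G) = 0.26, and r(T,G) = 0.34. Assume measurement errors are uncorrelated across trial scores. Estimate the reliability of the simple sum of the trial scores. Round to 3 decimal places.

0.898

Var(S+T+G) = 11.4² + 4.3² + 18.3² + 2·[11.4·4.3·0.09 + 11.4·18.3·0.26 + 4.3·18.3·0.34] = 483.34 + 170.815 = 654.155.
With uncorrelated errors the cross-covariances are all true-score covariance, so they carry over unchanged; only the diagonal terms shrink to ρᵢσᵢ².
True-score variance = [11.4²·0.75 + 4.3²·0.59 + 18.3²·0.92] + 170.815 = 416.478 + 170.815 = 587.293.
Reliability = 587.293 / 654.155 = 0.898.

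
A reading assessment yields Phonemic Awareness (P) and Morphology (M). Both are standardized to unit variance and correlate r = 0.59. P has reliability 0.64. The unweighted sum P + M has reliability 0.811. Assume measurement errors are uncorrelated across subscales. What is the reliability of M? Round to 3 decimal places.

Var(P+M) = 2 + 2·0.59 = 3.180.
True-score variance = ρ_P + ρ_M + 2·0.59, so 0.811 = (0.64 + ρ_M + 1.18) / 3.180.
ρ_M = 0.811·3.180 − 0.64 − 1.18 = 0.759.

0.759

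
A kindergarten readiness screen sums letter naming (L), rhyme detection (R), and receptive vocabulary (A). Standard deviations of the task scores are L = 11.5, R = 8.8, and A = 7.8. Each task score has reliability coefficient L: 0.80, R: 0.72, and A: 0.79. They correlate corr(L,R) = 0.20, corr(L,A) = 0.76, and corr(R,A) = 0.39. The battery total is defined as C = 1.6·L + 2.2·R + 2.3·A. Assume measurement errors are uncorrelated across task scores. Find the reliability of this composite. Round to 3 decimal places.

Var(C) = 1.6²·11.5² + 2.2²·8.8² + 2.3²·7.8² + 2·[3.52·11.5·8.8·0.20 + 3.68·11.5·7.8·0.76 + 5.06·8.8·7.8·0.39] = 1035.21 + 915.144 = 1950.36.
With uncorrelated errors the cross-covariances are all true-score covariance, so they carry over unchanged; only the diagonal terms shrink to ρᵢσᵢ².
True-score variance = [1.6²·11.5²·0.80 + 2.2²·8.8²·0.72 + 2.3²·7.8²·0.79] + 915.144 = 794.967 + 915.144 = 1710.11.
Reliability = 1710.11 / 1950.36 = 0.877.

0.877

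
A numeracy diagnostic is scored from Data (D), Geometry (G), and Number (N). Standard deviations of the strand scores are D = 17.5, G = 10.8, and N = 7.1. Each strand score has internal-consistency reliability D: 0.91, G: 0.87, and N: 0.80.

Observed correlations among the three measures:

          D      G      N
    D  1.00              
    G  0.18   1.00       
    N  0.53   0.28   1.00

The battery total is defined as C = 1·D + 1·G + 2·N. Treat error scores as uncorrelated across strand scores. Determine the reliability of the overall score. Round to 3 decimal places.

Var(C) = 17.5² + 10.8² + 2²·7.1² + 2·[17.5·10.8·0.18 + 2·17.5·7.1·0.53 + 2·10.8·7.1·0.28] = 624.53 + 417.332 = 1041.86.
Under uncorrelated errors the observed covariances equal the true-score covariances, so only the own-variance terms attenuate.
True-score variance = [17.5²·0.91 + 10.8²·0.87 + 2²·7.1²·0.80] + 417.332 = 541.476 + 417.332 = 958.808.
Reliability = 958.808 / 1041.86 = 0.920.

0.920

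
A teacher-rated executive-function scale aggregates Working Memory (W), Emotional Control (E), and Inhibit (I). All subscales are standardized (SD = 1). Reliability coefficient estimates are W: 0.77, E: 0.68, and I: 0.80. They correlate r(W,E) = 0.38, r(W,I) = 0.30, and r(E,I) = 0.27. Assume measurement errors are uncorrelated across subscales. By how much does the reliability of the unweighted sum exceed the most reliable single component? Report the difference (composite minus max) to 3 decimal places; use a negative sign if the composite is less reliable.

0.047

Var(sum) = 3 + 1.9 = 4.9; true-score variance = 2.25 + 1.9 = 4.15; composite reliability = 0.8469.
Max component reliability = 0.8000.
Difference = 0.8469 − 0.8000 = 0.047.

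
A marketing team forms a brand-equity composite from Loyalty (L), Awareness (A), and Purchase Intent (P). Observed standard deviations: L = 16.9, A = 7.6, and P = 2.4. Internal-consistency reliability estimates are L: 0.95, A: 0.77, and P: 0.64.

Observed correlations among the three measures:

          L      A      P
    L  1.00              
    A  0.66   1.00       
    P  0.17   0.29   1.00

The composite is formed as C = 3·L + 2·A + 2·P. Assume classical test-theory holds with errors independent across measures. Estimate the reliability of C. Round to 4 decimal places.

Var(C) = 3²·16.9² + 2²·7.6² + 2²·2.4² + 2·[6·16.9·7.6·0.66 + 6·16.9·2.4·0.17 + 4·7.6·2.4·0.29] = 2824.57 + 1142.3 = 3966.87.
Because errors are independent across components, Cov(Tᵢ,Tⱼ) = Cov(Xᵢ,Xⱼ); the off-diagonal part of the true-score variance is the same as above.
True-score variance = [3²·16.9²·0.95 + 2²·7.6²·0.77 + 2²·2.4²·0.64] + 1142.3 = 2634.61 + 1142.3 = 3776.92.
Reliability = 3776.92 / 3966.87 = 0.9521.

0.9521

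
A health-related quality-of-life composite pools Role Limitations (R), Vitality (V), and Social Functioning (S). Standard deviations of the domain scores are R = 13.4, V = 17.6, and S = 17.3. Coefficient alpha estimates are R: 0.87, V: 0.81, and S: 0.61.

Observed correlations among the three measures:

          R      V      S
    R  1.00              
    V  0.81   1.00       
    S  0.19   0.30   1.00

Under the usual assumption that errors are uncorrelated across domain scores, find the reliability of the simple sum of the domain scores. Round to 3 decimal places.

Var(R+V+S) = 13.4² + 17.6² + 17.3² + 2·[13.4·17.6·0.81 + 13.4·17.3·0.19 + 17.6·17.3·0.30] = 788.61 + 652.84 = 1441.45.
Because errors are independent across components, Cov(Tᵢ,Tⱼ) = Cov(Xᵢ,Xⱼ); the off-diagonal part of the true-score variance is the same as above.
True-score variance = [13.4²·0.87 + 17.6²·0.81 + 17.3²·0.61] + 652.84 = 589.69 + 652.84 = 1242.53.
Reliability = 1242.53 / 1441.45 = 0.862.

0.862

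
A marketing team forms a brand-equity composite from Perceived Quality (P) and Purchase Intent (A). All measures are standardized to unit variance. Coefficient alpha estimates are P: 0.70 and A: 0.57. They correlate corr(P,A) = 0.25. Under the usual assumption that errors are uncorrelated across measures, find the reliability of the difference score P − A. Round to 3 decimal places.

0.513

Var(P−A) = 1 + 1 − 2·0.25 = 2 − 0.5 = 1.5.
With uncorrelated errors the cross-covariances are all true-score covariance, so they carry over unchanged; only the diagonal terms shrink to ρᵢσᵢ².
True-score variance = [0.70 + 0.57] − 0.5 = 1.27 − 0.5 = 0.77.
Reliability = 0.77 / 1.5 = 0.513.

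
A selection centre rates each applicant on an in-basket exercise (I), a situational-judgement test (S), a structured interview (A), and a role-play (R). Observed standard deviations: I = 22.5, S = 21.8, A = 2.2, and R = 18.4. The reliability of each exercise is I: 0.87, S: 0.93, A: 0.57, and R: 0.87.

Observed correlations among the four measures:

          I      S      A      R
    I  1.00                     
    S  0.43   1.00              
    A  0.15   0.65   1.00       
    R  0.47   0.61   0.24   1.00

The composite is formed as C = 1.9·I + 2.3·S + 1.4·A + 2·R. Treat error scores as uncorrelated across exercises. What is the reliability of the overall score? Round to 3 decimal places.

Var(C) = 1.9²·22.5² + 2.3²·21.8² + 1.4²·2.2² + 2²·18.4² + 2·[4.37·22.5·21.8·0.43 + 2.66·22.5·2.2·0.15 + 3.8·22.5·18.4·0.47 + 3.22·21.8·2.2·0.65 + 4.6·21.8·18.4·0.61 + 2.8·2.2·18.4·0.24] = 5705.31 + 5867.96 = 11573.3.
Under uncorrelated errors the observed covariances equal the true-score covariances, so only the own-variance terms attenuate.
True-score variance = [1.9²·22.5²·0.87 + 2.3²·21.8²·0.93 + 1.4²·2.2²·0.57 + 2²·18.4²·0.87] + 5867.96 = 5111.61 + 5867.96 = 10979.6.
Reliability = 10979.6 / 11573.3 = 0.949.

0.949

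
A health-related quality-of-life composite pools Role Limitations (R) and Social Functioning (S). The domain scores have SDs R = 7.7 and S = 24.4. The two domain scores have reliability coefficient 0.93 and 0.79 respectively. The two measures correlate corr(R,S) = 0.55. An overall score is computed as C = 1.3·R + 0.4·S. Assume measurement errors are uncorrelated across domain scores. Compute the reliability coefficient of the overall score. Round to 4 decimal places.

Var(C) = 1.3²·7.7² + 0.4²·24.4² + 2·[0.52·7.7·24.4·0.55] = 195.458 + 107.467 = 302.925.
Because errors are independent across components, Cov(Tᵢ,Tⱼ) = Cov(Xᵢ,Xⱼ); the off-diagonal part of the true-score variance is the same as above.
True-score variance = [1.3²·7.7²·0.93 + 0.4²·24.4²·0.79] + 107.467 = 168.44 + 107.467 = 275.907.
Reliability = 275.907 / 302.925 = 0.9108.

0.9108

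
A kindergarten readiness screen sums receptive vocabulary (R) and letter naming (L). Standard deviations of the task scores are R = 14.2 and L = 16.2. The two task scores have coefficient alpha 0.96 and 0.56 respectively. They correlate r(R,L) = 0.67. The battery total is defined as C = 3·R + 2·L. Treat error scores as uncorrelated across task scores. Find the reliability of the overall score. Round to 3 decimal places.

0.887

Var(C) = 3²·14.2² + 2²·16.2² + 2·[6·14.2·16.2·0.67] = 2864.52 + 1849.52 = 4714.04.
Under uncorrelated errors the observed covariances equal the true-score covariances, so only the own-variance terms attenuate.
True-score variance = [3²·14.2²·0.96 + 2²·16.2²·0.56] + 1849.52 = 2330.04 + 1849.52 = 4179.56.
Reliability = 4179.56 / 4714.04 = 0.887.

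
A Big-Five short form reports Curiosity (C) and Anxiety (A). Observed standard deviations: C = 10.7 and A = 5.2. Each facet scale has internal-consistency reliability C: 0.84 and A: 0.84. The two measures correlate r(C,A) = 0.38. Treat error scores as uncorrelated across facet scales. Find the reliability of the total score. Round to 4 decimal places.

0.8768

Var(C+A) = 10.7² + 5.2² + 2·[10.7·5.2·0.38] = 141.53 + 42.2864 = 183.816.
Under uncorrelated errors the observed covariances equal the true-score covariances, so only the own-variance terms attenuate.
True-score variance = [10.7²·0.84 + 5.2²·0.84] + 42.2864 = 118.885 + 42.2864 = 161.172.
Reliability = 161.172 / 183.816 = 0.8768.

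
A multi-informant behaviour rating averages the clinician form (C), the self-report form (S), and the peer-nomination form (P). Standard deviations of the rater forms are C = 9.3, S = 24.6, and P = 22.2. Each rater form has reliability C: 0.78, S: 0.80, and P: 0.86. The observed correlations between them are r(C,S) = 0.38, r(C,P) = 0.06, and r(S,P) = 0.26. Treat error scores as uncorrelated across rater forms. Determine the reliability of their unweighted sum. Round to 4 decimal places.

0.8746

Var(C+S+P) = 9.3² + 24.6² + 22.2² + 2·[9.3·24.6·0.38 + 9.3·22.2·0.06 + 24.6·22.2·0.26] = 1184.49 + 482.63 = 1667.12.
Because errors are independent across components, Cov(Tᵢ,Tⱼ) = Cov(Xᵢ,Xⱼ); the off-diagonal part of the true-score variance is the same as above.
True-score variance = [9.3²·0.78 + 24.6²·0.80 + 22.2²·0.86] + 482.63 = 975.433 + 482.63 = 1458.06.
Reliability = 1458.06 / 1667.12 = 0.8746.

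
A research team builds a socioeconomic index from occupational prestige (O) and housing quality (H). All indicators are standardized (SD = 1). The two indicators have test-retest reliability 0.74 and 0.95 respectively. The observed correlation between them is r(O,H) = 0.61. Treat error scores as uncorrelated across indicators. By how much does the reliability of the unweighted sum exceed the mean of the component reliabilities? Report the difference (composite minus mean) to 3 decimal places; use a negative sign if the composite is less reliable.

Var(sum) = 2 + 1.22 = 3.22; true-score variance = 1.69 + 1.22 = 2.91; composite reliability = 0.9037.
Mean component reliability = 0.8450.
Difference = 0.9037 − 0.8450 = 0.059.

0.059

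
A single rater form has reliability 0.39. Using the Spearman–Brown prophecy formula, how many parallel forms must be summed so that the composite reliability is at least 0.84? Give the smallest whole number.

9

k ≥ ρ*(1−ρ₁)/(ρ₁(1−ρ*)) = 0.84·0.61 / (0.39·0.16) = 8.212.
Smallest integer k = 9.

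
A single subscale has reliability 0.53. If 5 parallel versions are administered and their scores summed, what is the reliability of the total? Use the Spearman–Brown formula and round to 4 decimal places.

ρ_k = kρ / (1 + (k−1)ρ) = 5·0.53 / (1 + 4·0.53) = 2.650 / 3.120 = 0.8494.

0.8494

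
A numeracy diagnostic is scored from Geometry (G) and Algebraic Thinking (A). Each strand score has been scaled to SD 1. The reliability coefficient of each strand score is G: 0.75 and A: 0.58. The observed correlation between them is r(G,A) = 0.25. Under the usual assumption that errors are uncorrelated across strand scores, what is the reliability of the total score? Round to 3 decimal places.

0.732

Var(G+A) = 2 + 2·[0.25] = 2 + 0.5 = 2.5.
Under uncorrelated errors the observed covariances equal the true-score covariances, so only the own-variance terms attenuate.
True-score variance = [0.75 + 0.58] + 0.5 = 1.33 + 0.5 = 1.83.
Reliability = 1.83 / 2.5 = 0.732.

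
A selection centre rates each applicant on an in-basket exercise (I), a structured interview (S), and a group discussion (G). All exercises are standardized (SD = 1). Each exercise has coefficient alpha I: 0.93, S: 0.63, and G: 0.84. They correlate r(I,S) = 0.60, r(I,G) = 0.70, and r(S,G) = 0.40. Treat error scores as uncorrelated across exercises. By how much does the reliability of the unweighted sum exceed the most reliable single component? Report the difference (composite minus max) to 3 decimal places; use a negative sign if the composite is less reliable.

Var(sum) = 3 + 3.4 = 6.4; true-score variance = 2.4 + 3.4 = 5.8; composite reliability = 0.9062.
Max component reliability = 0.9300.
Difference = 0.9062 − 0.9300 = -0.024.

-0.024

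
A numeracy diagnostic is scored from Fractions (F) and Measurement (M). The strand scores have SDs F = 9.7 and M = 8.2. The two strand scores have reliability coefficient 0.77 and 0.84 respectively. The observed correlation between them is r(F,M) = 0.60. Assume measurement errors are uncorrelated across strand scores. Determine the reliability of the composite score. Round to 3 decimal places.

0.874

Var(F+M) = 9.7² + 8.2² + 2·[9.7·8.2·0.60] = 161.33 + 95.448 = 256.778.
Because errors are independent across components, Cov(Tᵢ,Tⱼ) = Cov(Xᵢ,Xⱼ); the off-diagonal part of the true-score variance is the same as above.
True-score variance = [9.7²·0.77 + 8.2²·0.84] + 95.448 = 128.931 + 95.448 = 224.379.
Reliability = 224.379 / 256.778 = 0.874.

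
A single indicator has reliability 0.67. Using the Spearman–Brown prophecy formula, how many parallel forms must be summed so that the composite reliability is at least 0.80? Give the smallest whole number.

2

k ≥ ρ*(1−ρ₁)/(ρ₁(1−ρ*)) = 0.80·0.33 / (0.67·0.20) = 1.970.
Smallest integer k = 2.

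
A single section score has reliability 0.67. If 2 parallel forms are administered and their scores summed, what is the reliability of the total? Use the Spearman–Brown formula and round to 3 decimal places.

0.802

ρ_k = kρ / (1 + (k−1)ρ) = 2·0.67 / (1 + 1·0.67) = 1.340 / 1.670 = 0.802.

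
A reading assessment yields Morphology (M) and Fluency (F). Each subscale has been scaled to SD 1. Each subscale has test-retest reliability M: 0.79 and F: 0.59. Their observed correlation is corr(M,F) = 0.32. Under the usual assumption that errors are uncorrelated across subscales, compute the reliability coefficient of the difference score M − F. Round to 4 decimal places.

Var(M−F) = 1 + 1 − 2·0.32 = 2 − 0.64 = 1.36.
Because errors are independent across components, Cov(Tᵢ,Tⱼ) = Cov(Xᵢ,Xⱼ); the off-diagonal part of the true-score variance is the same as above.
True-score variance = [0.79 + 0.59] − 0.64 = 1.38 − 0.64 = 0.74.
Reliability = 0.74 / 1.36 = 0.5441.

0.5441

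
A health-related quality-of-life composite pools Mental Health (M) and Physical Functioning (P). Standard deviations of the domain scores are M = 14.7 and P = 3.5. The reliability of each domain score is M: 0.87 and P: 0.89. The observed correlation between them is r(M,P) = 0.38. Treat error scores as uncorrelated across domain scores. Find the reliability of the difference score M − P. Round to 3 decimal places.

Var(M−P) = 14.7² + 3.5² − 2·14.7·3.5·0.38 = 228.34 − 39.102 = 189.238.
Because errors are independent across components, Cov(Tᵢ,Tⱼ) = Cov(Xᵢ,Xⱼ); the off-diagonal part of the true-score variance is the same as above.
True-score variance = [14.7²·0.87 + 3.5²·0.89] − 39.102 = 198.901 − 39.102 = 159.799.
Reliability = 159.799 / 189.238 = 0.844.

0.844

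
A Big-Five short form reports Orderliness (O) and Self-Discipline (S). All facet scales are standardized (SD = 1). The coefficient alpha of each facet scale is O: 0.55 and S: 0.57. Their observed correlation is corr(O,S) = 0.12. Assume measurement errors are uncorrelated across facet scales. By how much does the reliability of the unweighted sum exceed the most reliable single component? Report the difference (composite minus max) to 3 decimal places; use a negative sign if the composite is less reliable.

0.037

Var(sum) = 2 + 0.24 = 2.24; true-score variance = 1.12 + 0.24 = 1.36; composite reliability = 0.6071.
Max component reliability = 0.5700.
Difference = 0.6071 − 0.5700 = 0.037.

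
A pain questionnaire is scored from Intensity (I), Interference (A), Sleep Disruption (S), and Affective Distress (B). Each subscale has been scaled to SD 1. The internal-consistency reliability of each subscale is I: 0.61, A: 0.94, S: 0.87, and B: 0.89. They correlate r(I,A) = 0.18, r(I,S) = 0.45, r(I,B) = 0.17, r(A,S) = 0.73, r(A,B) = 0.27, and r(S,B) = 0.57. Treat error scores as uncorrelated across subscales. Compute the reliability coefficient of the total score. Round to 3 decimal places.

Var(I+A+S+B) = 4 + 2·[0.18 + 0.45 + 0.17 + 0.73 + 0.27 + 0.57] = 4 + 4.74 = 8.74.
Because errors are independent across components, Cov(Tᵢ,Tⱼ) = Cov(Xᵢ,Xⱼ); the off-diagonal part of the true-score variance is the same as above.
True-score variance = [0.61 + 0.94 + 0.87 + 0.89] + 4.74 = 3.31 + 4.74 = 8.05.
Reliability = 8.05 / 8.74 = 0.921.

0.921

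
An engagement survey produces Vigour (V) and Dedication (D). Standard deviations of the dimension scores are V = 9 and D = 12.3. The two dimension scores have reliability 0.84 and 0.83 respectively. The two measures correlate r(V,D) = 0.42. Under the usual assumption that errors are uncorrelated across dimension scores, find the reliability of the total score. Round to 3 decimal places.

0.881

Var(V+D) = 9² + 12.3² + 2·[9·12.3·0.42] = 232.29 + 92.988 = 325.278.
With uncorrelated errors the cross-covariances are all true-score covariance, so they carry over unchanged; only the diagonal terms shrink to ρᵢσᵢ².
True-score variance = [9²·0.84 + 12.3²·0.83] + 92.988 = 193.611 + 92.988 = 286.599.
Reliability = 286.599 / 325.278 = 0.881.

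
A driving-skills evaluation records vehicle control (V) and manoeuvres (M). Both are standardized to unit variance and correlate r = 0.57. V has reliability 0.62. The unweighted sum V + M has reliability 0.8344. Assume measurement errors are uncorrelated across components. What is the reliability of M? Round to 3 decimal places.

0.860

Var(V+M) = 2 + 2·0.57 = 3.140.
True-score variance = ρ_V + ρ_M + 2·0.57, so 0.8344 = (0.62 + ρ_M + 1.14) / 3.140.
ρ_M = 0.8344·3.140 − 0.62 − 1.14 = 0.860.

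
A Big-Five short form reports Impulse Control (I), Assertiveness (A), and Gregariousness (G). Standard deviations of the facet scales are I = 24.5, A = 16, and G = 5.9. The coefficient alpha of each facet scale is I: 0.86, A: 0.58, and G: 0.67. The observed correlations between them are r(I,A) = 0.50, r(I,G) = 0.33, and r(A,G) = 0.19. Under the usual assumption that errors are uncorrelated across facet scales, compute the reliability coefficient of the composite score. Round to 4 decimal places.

0.8564

Var(I+A+G) = 24.5² + 16² + 5.9² + 2·[24.5·16·0.50 + 24.5·5.9·0.33 + 16·5.9·0.19] = 891.06 + 523.275 = 1414.34.
Under uncorrelated errors the observed covariances equal the true-score covariances, so only the own-variance terms attenuate.
True-score variance = [24.5²·0.86 + 16²·0.58 + 5.9²·0.67] + 523.275 = 688.018 + 523.275 = 1211.29.
Reliability = 1211.29 / 1414.34 = 0.8564.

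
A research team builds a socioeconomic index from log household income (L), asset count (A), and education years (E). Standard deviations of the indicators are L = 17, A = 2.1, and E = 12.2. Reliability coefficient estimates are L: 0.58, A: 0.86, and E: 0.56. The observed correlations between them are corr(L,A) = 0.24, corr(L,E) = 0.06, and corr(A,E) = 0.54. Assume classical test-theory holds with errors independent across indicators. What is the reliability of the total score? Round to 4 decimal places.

Var(L+A+E) = 17² + 2.1² + 12.2² + 2·[17·2.1·0.24 + 17·12.2·0.06 + 2.1·12.2·0.54] = 442.25 + 69.6936 = 511.944.
Under uncorrelated errors the observed covariances equal the true-score covariances, so only the own-variance terms attenuate.
True-score variance = [17²·0.58 + 2.1²·0.86 + 12.2²·0.56] + 69.6936 = 254.763 + 69.6936 = 324.457.
Reliability = 324.457 / 511.944 = 0.6338.

0.6338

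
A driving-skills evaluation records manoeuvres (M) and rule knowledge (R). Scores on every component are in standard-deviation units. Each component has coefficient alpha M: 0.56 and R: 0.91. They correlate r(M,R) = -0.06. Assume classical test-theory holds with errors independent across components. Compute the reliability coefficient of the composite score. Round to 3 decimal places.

0.718

Var(M+R) = 2 + 2·[(-0.06)] = 2 − 0.12 = 1.88.
Because errors are independent across components, Cov(Tᵢ,Tⱼ) = Cov(Xᵢ,Xⱼ); the off-diagonal part of the true-score variance is the same as above.
True-score variance = [0.56 + 0.91] − 0.12 = 1.47 − 0.12 = 1.35.
Reliability = 1.35 / 1.88 = 0.718.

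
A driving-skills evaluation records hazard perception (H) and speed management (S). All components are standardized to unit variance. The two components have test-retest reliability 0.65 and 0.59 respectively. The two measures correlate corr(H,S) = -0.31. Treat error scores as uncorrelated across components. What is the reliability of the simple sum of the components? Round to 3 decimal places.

Var(H+S) = 2 + 2·[(-0.31)] = 2 − 0.62 = 1.38.
Under uncorrelated errors the observed covariances equal the true-score covariances, so only the own-variance terms attenuate.
True-score variance = [0.65 + 0.59] − 0.62 = 1.24 − 0.62 = 0.62.
Reliability = 0.62 / 1.38 = 0.449.

0.449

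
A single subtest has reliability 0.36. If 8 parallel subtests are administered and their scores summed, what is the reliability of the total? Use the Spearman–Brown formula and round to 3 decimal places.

0.818

ρ_k = kρ / (1 + (k−1)ρ) = 8·0.36 / (1 + 7·0.36) = 2.880 / 3.520 = 0.818.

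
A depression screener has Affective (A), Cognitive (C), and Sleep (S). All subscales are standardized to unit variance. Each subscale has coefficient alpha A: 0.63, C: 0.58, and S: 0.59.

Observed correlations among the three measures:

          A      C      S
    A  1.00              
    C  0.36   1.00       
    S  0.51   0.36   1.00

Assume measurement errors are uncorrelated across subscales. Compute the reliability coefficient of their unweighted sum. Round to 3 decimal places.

Var(A+C+S) = 3 + 2·[0.36 + 0.51 + 0.36] = 3 + 2.46 = 5.46.
Because errors are independent across components, Cov(Tᵢ,Tⱼ) = Cov(Xᵢ,Xⱼ); the off-diagonal part of the true-score variance is the same as above.
True-score variance = [0.63 + 0.58 + 0.59] + 2.46 = 1.8 + 2.46 = 4.26.
Reliability = 4.26 / 5.46 = 0.780.

0.780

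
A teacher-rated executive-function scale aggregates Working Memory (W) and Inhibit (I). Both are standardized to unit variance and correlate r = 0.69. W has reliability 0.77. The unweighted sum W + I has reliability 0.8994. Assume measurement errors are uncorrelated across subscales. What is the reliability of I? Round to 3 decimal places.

Var(W+I) = 2 + 2·0.69 = 3.380.
True-score variance = ρ_W + ρ_I + 2·0.69, so 0.8994 = (0.77 + ρ_I + 1.38) / 3.380.
ρ_I = 0.8994·3.380 − 0.77 − 1.38 = 0.890.

0.890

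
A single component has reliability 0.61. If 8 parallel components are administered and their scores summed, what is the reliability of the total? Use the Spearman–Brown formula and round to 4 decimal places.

0.9260

ρ_k = kρ / (1 + (k−1)ρ) = 8·0.61 / (1 + 7·0.61) = 4.880 / 5.270 = 0.9260.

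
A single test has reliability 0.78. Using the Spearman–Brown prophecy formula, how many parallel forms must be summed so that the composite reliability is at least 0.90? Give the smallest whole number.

k ≥ ρ*(1−ρ₁)/(ρ₁(1−ρ*)) = 0.90·0.22 / (0.78·0.10) = 2.538.
Smallest integer k = 3.

3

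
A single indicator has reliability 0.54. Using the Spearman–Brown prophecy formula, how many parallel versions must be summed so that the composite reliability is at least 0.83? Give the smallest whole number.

k ≥ ρ*(1−ρ₁)/(ρ₁(1−ρ*)) = 0.83·0.46 / (0.54·0.17) = 4.159.
Smallest integer k = 5.

5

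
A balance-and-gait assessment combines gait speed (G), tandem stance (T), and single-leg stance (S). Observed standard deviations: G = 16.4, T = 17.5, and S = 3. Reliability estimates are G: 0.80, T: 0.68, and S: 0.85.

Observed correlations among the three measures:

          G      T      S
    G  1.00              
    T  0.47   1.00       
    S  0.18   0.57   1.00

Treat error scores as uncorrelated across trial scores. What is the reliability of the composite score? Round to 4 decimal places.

0.8356

Var(G+T+S) = 16.4² + 17.5² + 3² + 2·[16.4·17.5·0.47 + 16.4·3·0.18 + 17.5·3·0.57] = 584.21 + 347.342 = 931.552.
With uncorrelated errors the cross-covariances are all true-score covariance, so they carry over unchanged; only the diagonal terms shrink to ρᵢσᵢ².
True-score variance = [16.4²·0.80 + 17.5²·0.68 + 3²·0.85] + 347.342 = 431.068 + 347.342 = 778.41.
Reliability = 778.41 / 931.552 = 0.8356.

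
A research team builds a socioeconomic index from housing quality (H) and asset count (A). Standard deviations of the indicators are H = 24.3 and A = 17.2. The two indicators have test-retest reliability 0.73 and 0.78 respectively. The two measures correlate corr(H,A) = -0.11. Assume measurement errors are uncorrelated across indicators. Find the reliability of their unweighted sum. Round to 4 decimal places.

0.7174

Var(H+A) = 24.3² + 17.2² + 2·[24.3·17.2·(-0.11)] = 886.33 − 91.9512 = 794.379.
Under uncorrelated errors the observed covariances equal the true-score covariances, so only the own-variance terms attenuate.
True-score variance = [24.3²·0.73 + 17.2²·0.78] − 91.9512 = 661.813 − 91.9512 = 569.862.
Reliability = 569.862 / 794.379 = 0.7174.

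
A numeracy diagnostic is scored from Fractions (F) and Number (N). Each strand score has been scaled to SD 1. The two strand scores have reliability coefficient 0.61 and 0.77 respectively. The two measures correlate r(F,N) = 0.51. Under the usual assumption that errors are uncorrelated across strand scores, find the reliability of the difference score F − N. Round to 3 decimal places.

0.367

Var(F−N) = 1 + 1 − 2·0.51 = 2 − 1.02 = 0.98.
With uncorrelated errors the cross-covariances are all true-score covariance, so they carry over unchanged; only the diagonal terms shrink to ρᵢσᵢ².
True-score variance = [0.61 + 0.77] − 1.02 = 1.38 − 1.02 = 0.36.
Reliability = 0.36 / 0.98 = 0.367.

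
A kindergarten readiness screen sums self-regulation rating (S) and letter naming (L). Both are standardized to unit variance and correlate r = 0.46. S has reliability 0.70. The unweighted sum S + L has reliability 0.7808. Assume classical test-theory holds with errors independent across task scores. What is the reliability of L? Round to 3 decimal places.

Var(S+L) = 2 + 2·0.46 = 2.920.
True-score variance = ρ_S + ρ_L + 2·0.46, so 0.7808 = (0.70 + ρ_L + 0.92) / 2.920.
ρ_L = 0.7808·2.920 − 0.70 − 0.92 = 0.660.

0.660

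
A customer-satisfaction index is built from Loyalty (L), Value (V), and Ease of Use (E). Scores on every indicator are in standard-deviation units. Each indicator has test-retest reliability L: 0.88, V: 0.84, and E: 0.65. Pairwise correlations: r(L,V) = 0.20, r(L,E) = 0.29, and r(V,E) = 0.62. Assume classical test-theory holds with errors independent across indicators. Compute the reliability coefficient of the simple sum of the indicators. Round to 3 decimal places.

0.879

Var(L+V+E) = 3 + 2·[0.20 + 0.29 + 0.62] = 3 + 2.22 = 5.22.
With uncorrelated errors the cross-covariances are all true-score covariance, so they carry over unchanged; only the diagonal terms shrink to ρᵢσᵢ².
True-score variance = [0.88 + 0.84 + 0.65] + 2.22 = 2.37 + 2.22 = 4.59.
Reliability = 4.59 / 5.22 = 0.879.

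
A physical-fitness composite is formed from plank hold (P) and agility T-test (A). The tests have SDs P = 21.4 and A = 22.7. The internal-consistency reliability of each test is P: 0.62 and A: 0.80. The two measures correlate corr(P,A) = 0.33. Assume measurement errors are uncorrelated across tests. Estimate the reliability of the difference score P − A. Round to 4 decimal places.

Var(P−A) = 21.4² + 22.7² − 2·21.4·22.7·0.33 = 973.25 − 320.615 = 652.635.
With uncorrelated errors the cross-covariances are all true-score covariance, so they carry over unchanged; only the diagonal terms shrink to ρᵢσᵢ².
True-score variance = [21.4²·0.62 + 22.7²·0.80] − 320.615 = 696.167 − 320.615 = 375.552.
Reliability = 375.552 / 652.635 = 0.5754.

0.5754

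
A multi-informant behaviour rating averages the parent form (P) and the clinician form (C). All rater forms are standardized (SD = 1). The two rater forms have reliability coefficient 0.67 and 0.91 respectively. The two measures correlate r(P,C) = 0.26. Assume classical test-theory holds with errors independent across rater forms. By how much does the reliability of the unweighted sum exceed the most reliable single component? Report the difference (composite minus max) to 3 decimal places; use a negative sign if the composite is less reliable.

Var(sum) = 2 + 0.52 = 2.52; true-score variance = 1.58 + 0.52 = 2.1; composite reliability = 0.8333.
Max component reliability = 0.9100.
Difference = 0.8333 − 0.9100 = -0.077.

-0.077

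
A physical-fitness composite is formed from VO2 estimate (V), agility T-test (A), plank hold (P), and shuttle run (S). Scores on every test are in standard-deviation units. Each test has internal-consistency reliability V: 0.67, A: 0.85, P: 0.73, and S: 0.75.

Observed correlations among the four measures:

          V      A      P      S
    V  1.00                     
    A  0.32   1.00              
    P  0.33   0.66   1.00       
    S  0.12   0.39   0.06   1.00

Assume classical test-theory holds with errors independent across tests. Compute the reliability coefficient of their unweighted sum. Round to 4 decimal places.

0.8711

Var(V+A+P+S) = 4 + 2·[0.32 + 0.33 + 0.12 + 0.66 + 0.39 + 0.06] = 4 + 3.76 = 7.76.
Under uncorrelated errors the observed covariances equal the true-score covariances, so only the own-variance terms attenuate.
True-score variance = [0.67 + 0.85 + 0.73 + 0.75] + 3.76 = 3 + 3.76 = 6.76.
Reliability = 6.76 / 7.76 = 0.8711.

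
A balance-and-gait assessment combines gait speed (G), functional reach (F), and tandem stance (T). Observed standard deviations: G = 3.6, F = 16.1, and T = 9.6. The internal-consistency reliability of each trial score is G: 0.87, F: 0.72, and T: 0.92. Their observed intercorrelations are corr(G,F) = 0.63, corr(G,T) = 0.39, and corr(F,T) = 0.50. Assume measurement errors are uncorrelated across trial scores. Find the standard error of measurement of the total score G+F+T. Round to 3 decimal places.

Var(total) = 364.33 + 254.546 = 618.876.
True-score variance = 282.694 + 254.546 = 537.24, so reliability = 0.8681.
Error variance = 618.876 − 537.24 = 81.6364; SEM = √81.6364 = 9.035.

9.035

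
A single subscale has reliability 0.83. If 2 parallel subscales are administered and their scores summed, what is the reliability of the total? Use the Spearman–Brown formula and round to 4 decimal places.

ρ_k = kρ / (1 + (k−1)ρ) = 2·0.83 / (1 + 1·0.83) = 1.660 / 1.830 = 0.9071.

0.9071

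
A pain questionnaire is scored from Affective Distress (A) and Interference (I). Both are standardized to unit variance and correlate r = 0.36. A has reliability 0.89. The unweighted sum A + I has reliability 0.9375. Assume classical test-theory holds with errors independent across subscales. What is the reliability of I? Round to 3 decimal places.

Var(A+I) = 2 + 2·0.36 = 2.720.
True-score variance = ρ_A + ρ_I + 2·0.36, so 0.9375 = (0.89 + ρ_I + 0.72) / 2.720.
ρ_I = 0.9375·2.720 − 0.89 − 0.72 = 0.940.

0.940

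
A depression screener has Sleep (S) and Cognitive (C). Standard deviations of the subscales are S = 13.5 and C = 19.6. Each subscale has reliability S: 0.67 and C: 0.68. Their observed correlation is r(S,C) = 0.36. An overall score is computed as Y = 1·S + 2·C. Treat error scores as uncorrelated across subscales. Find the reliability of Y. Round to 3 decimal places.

Var(Y) = 13.5² + 2²·19.6² + 2·[2·13.5·19.6·0.36] = 1718.89 + 381.024 = 2099.91.
Under uncorrelated errors the observed covariances equal the true-score covariances, so only the own-variance terms attenuate.
True-score variance = [13.5²·0.67 + 2²·19.6²·0.68] + 381.024 = 1167.02 + 381.024 = 1548.05.
Reliability = 1548.05 / 2099.91 = 0.737.

0.737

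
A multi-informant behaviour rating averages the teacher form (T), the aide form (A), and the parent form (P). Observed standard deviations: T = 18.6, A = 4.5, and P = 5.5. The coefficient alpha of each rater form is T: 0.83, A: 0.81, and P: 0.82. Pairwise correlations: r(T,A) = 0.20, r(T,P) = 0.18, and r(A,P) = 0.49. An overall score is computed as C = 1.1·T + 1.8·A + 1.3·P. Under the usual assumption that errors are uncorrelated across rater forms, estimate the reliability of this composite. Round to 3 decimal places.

Var(C) = 1.1²·18.6² + 1.8²·4.5² + 1.3²·5.5² + 2·[1.98·18.6·4.5·0.20 + 1.43·18.6·5.5·0.18 + 2.34·4.5·5.5·0.49] = 535.344 + 175.711 = 711.055.
Because errors are independent across components, Cov(Tᵢ,Tⱼ) = Cov(Xᵢ,Xⱼ); the off-diagonal part of the true-score variance is the same as above.
True-score variance = [1.1²·18.6²·0.83 + 1.8²·4.5²·0.81 + 1.3²·5.5²·0.82] + 175.711 = 442.512 + 175.711 = 618.223.
Reliability = 618.223 / 711.055 = 0.869.

0.869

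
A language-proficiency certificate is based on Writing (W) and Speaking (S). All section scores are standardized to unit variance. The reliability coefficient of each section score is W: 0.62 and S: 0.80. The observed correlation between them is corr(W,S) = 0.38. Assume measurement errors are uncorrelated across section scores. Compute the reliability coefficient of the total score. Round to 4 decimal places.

0.7899

Var(W+S) = 2 + 2·[0.38] = 2 + 0.76 = 2.76.
With uncorrelated errors the cross-covariances are all true-score covariance, so they carry over unchanged; only the diagonal terms shrink to ρᵢσᵢ².
True-score variance = [0.62 + 0.80] + 0.76 = 1.42 + 0.76 = 2.18.
Reliability = 2.18 / 2.76 = 0.7899.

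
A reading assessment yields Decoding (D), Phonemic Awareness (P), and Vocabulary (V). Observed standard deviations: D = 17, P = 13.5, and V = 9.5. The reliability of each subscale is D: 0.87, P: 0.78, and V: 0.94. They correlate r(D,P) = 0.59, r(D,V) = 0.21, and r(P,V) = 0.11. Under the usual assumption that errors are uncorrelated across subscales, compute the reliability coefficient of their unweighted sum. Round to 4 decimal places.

0.9105

Var(D+P+V) = 17² + 13.5² + 9.5² + 2·[17·13.5·0.59 + 17·9.5·0.21 + 13.5·9.5·0.11] = 561.5 + 366.855 = 928.355.
Because errors are independent across components, Cov(Tᵢ,Tⱼ) = Cov(Xᵢ,Xⱼ); the off-diagonal part of the true-score variance is the same as above.
True-score variance = [17²·0.87 + 13.5²·0.78 + 9.5²·0.94] + 366.855 = 478.42 + 366.855 = 845.275.
Reliability = 845.275 / 928.355 = 0.9105.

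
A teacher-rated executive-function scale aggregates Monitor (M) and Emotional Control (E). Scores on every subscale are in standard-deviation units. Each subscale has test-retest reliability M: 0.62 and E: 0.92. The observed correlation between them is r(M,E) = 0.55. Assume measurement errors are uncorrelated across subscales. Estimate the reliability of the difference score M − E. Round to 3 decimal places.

0.489

Var(M−E) = 1 + 1 − 2·0.55 = 2 − 1.1 = 0.9.
Because errors are independent across components, Cov(Tᵢ,Tⱼ) = Cov(Xᵢ,Xⱼ); the off-diagonal part of the true-score variance is the same as above.
True-score variance = [0.62 + 0.92] − 1.1 = 1.54 − 1.1 = 0.44.
Reliability = 0.44 / 0.9 = 0.489.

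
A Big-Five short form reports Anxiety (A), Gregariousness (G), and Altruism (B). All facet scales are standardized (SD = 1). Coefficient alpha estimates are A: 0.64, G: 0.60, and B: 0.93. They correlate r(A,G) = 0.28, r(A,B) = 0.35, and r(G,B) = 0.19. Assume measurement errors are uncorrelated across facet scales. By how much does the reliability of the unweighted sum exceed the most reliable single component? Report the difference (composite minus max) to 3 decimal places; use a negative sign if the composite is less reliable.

Var(sum) = 3 + 1.64 = 4.64; true-score variance = 2.17 + 1.64 = 3.81; composite reliability = 0.8211.
Max component reliability = 0.9300.
Difference = 0.8211 − 0.9300 = -0.109.

-0.109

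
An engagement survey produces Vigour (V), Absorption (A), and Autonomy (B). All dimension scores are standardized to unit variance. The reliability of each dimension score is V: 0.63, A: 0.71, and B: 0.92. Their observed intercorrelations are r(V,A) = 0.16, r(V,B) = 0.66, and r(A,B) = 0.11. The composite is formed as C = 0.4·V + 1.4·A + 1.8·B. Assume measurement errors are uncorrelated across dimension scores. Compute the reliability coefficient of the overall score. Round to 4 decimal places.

0.8741

Var(C) = 0.4² + 1.4² + 1.8² + 2·[0.56·0.16 + 0.72·0.66 + 2.52·0.11] = 5.36 + 1.684 = 7.044.
Because errors are independent across components, Cov(Tᵢ,Tⱼ) = Cov(Xᵢ,Xⱼ); the off-diagonal part of the true-score variance is the same as above.
True-score variance = [0.4²·0.63 + 1.4²·0.71 + 1.8²·0.92] + 1.684 = 4.4732 + 1.684 = 6.1572.
Reliability = 6.1572 / 7.044 = 0.8741.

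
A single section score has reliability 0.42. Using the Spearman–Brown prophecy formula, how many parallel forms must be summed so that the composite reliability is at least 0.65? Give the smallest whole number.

3

k ≥ ρ*(1−ρ₁)/(ρ₁(1−ρ*)) = 0.65·0.58 / (0.42·0.35) = 2.565.
Smallest integer k = 3.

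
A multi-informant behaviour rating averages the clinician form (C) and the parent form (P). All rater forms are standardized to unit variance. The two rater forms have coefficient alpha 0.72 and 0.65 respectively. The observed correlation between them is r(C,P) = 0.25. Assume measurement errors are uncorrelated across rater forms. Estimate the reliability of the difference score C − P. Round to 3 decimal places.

Var(C−P) = 1 + 1 − 2·0.25 = 2 − 0.5 = 1.5.
Under uncorrelated errors the observed covariances equal the true-score covariances, so only the own-variance terms attenuate.
True-score variance = [0.72 + 0.65] − 0.5 = 1.37 − 0.5 = 0.87.
Reliability = 0.87 / 1.5 = 0.580.

0.580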